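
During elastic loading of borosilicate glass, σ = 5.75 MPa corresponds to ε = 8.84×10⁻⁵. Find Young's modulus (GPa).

E = σ/ε = 5.75 MPa / 8.84×10⁻⁵ = 65050 MPa = 65.0 GPa.

65.0 GPa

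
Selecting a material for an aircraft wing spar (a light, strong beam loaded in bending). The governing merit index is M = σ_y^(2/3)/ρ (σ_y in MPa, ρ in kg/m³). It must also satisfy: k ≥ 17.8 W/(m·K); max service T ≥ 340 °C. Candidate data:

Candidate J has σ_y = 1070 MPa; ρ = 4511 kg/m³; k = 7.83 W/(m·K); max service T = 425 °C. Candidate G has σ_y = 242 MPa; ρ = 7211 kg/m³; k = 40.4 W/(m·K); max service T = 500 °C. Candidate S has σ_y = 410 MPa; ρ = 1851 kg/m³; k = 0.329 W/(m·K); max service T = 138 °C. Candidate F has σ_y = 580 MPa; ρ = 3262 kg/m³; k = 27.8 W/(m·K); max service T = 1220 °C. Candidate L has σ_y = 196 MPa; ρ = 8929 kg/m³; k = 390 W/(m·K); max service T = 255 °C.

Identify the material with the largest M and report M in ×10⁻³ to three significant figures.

candidate F, M = 21.3×10⁻³

Screen on constraints: k ≥ 17.8 W/(m·K); max service T ≥ 340 °C. Survivors: candidate G, candidate F.
Evaluate M for each candidate:
  candidate F: M = 21.3×10⁻³
  candidate G: M = 5.39×10⁻³
The maximum is for candidate F.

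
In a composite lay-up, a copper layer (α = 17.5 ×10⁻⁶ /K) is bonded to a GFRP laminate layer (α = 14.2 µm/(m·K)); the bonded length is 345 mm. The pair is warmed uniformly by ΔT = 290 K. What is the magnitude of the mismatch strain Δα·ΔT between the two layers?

9.57×10⁻⁴

Δα = |17.5 − 14.2|×10⁻⁶/K = 3.30×10⁻⁶/K.
Mismatch strain = Δα·ΔT = 3.30×10⁻⁶ × 290.0 = 9.57×10⁻⁴.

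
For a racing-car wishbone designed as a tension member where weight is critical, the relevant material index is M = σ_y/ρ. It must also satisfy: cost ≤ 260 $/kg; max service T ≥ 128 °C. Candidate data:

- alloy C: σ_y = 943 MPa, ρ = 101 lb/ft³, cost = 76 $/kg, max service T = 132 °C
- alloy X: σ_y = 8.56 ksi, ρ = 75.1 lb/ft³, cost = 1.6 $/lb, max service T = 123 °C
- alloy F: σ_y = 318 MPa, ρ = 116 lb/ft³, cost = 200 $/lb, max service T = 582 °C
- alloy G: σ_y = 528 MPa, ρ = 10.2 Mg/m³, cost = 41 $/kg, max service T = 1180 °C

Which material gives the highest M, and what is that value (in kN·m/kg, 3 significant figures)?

Screen on constraints: cost ≤ 260 $/kg; max service T ≥ 128 °C. Survivors: alloy C, alloy G.
In SI units:
  alloy C: σ_y = 943.0 MPa, ρ = 1618 kg/m³
  alloy G: σ_y = 528.0 MPa, ρ = 10200 kg/m³
  alloy C: M = 583 kN·m/kg
  alloy G: M = 51.8 kN·m/kg
The maximum is for alloy C.

alloy C, M = 583 kN·m/kg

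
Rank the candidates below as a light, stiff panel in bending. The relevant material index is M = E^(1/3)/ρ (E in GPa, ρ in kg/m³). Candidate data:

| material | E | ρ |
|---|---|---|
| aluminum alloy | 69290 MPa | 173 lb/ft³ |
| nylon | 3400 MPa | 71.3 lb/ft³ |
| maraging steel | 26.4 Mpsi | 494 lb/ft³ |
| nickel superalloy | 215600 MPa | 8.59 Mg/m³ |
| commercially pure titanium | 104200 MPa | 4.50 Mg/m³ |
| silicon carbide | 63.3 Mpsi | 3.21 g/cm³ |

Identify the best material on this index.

silicon carbide

Putting every candidate on a common basis:
  aluminum alloy: E = 69.29 GPa, ρ = 2771 kg/m³
  nylon: E = 3.400 GPa, ρ = 1142 kg/m³
  maraging steel: E = 182.0 GPa, ρ = 7913 kg/m³
  nickel superalloy: E = 215.6 GPa, ρ = 8590 kg/m³
  commercially pure titanium: E = 104.2 GPa, ρ = 4500 kg/m³
  silicon carbide: E = 436.4 GPa, ρ = 3210 kg/m³
  silicon carbide: M = 2.36×10⁻³
  aluminum alloy: M = 1.48×10⁻³
  nylon: M = 1.32×10⁻³
  commercially pure titanium: M = 1.05×10⁻³
  maraging steel: M = 0.716×10⁻³
  nickel superalloy: M = 0.698×10⁻³
The maximum is for silicon carbide.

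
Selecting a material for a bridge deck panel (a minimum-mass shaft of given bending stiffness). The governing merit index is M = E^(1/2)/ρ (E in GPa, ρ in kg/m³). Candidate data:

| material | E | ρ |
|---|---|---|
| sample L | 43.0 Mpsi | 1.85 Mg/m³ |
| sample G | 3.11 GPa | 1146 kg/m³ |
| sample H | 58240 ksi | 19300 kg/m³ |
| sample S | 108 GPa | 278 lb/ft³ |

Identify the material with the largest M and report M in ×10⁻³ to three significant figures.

Normalizing units and computing the index:
  sample L: E = 296.5 GPa, ρ = 1850 kg/m³
  sample G: E = 3.110 GPa, ρ = 1146 kg/m³
  sample H: E = 401.6 GPa, ρ = 19300 kg/m³
  sample S: E = 108.0 GPa, ρ = 4453 kg/m³
  sample L: M = 9.31×10⁻³
  sample S: M = 2.33×10⁻³
  sample G: M = 1.54×10⁻³
  sample H: M = 1.04×10⁻³
Sample L has the largest M.

sample L, M = 9.31×10⁻³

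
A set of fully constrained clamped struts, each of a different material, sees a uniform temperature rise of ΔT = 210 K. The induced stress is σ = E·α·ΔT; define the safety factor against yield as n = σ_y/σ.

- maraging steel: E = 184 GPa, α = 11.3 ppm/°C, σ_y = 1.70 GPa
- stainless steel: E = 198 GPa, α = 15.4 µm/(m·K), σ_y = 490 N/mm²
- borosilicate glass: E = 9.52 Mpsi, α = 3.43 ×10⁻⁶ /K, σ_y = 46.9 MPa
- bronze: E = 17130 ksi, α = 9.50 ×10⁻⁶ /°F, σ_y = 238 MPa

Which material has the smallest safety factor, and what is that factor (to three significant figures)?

With everything in SI (GPa, ×10⁻⁶/K, MPa):
  maraging steel: E = 184.0, α = 11.3, σ_y = 1700 → σ = 437 MPa, n = 3.89
  stainless steel: E = 198.0, α = 15.4, σ_y = 490.0 → σ = 640 MPa, n = 0.765
  borosilicate glass: E = 65.64, α = 3.43, σ_y = 46.90 → σ = 47.3 MPa, n = 0.992
  bronze: E = 118.1, α = 17.1, σ_y = 238.0 → σ = 424 MPa, n = 0.561
The minimum is bronze at n = 0.561.

bronze, n = 0.561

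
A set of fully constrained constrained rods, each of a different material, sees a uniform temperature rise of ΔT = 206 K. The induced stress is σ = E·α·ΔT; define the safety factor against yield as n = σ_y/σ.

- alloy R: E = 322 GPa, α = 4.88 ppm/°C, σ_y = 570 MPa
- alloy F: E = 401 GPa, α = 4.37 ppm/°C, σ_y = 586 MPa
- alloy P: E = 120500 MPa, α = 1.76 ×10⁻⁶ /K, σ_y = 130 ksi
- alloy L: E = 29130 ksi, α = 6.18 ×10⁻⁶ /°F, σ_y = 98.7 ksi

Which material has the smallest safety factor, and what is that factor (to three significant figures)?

alloy L, n = 1.48

With everything in SI (GPa, ×10⁻⁶/K, MPa):
  alloy R: E = 322.0, α = 4.88, σ_y = 570.0 → σ = 324 MPa, n = 1.76
  alloy F: E = 401.0, α = 4.37, σ_y = 586.0 → σ = 361 MPa, n = 1.62
  alloy P: E = 120.5, α = 1.76, σ_y = 896.3 → σ = 43.7 MPa, n = 20.5
  alloy L: E = 200.8, α = 11.1, σ_y = 680.5 → σ = 460 MPa, n = 1.48
Smallest n: alloy L with n = 1.48.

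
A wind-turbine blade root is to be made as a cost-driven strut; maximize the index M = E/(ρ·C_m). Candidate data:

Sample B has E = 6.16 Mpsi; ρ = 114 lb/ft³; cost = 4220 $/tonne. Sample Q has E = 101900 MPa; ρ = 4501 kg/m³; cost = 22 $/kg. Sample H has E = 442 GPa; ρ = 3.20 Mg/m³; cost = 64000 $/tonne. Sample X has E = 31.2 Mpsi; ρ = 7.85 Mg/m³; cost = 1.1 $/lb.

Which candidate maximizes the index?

In SI units:
  sample B: E = 42.47 GPa, ρ = 1826 kg/m³, cost = 4.220 $/kg
  sample Q: E = 101.9 GPa, ρ = 4501 kg/m³, cost = 22.00 $/kg
  sample H: E = 442.0 GPa, ρ = 3200 kg/m³, cost = 64.00 $/kg
  sample X: E = 215.1 GPa, ρ = 7850 kg/m³, cost = 2.425 $/kg
  sample X: M = 11.3 MN·m per $
  sample B: M = 5.51 MN·m per $
  sample H: M = 2.16 MN·m per $
  sample Q: M = 1.03 MN·m per $
Sample X ranks first.

sample X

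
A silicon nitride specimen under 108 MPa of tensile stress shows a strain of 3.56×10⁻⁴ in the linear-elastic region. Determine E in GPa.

E = σ/ε = 108 MPa / 3.56×10⁻⁴ = 303400 MPa = 303 GPa.

303 GPa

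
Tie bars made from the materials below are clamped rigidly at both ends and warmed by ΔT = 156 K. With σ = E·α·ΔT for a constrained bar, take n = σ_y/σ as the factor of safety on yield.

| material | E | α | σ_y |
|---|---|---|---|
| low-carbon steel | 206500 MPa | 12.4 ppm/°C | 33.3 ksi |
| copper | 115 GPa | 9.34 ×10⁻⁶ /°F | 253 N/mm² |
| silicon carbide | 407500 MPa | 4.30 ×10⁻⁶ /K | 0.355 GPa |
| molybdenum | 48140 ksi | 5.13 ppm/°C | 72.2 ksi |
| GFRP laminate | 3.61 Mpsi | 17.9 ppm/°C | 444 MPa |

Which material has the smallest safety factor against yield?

low-carbon steel

Converting E to GPa, α to ×10⁻⁶/K, σ_y to MPa, then σ and n for each:
  low-carbon steel: E = 206.5, α = 12.4, σ_y = 229.6 → σ = 399 MPa, n = 0.575
  copper: E = 115.0, α = 16.8, σ_y = 253.0 → σ = 302 MPa, n = 0.839
  silicon carbide: E = 407.5, α = 4.30, σ_y = 355.0 → σ = 273 MPa, n = 1.30
  molybdenum: E = 331.9, α = 5.13, σ_y = 497.8 → σ = 266 MPa, n = 1.87
  GFRP laminate: E = 24.89, α = 17.9, σ_y = 444.0 → σ = 69.5 MPa, n = 6.39
The minimum is low-carbon steel at n = 0.575.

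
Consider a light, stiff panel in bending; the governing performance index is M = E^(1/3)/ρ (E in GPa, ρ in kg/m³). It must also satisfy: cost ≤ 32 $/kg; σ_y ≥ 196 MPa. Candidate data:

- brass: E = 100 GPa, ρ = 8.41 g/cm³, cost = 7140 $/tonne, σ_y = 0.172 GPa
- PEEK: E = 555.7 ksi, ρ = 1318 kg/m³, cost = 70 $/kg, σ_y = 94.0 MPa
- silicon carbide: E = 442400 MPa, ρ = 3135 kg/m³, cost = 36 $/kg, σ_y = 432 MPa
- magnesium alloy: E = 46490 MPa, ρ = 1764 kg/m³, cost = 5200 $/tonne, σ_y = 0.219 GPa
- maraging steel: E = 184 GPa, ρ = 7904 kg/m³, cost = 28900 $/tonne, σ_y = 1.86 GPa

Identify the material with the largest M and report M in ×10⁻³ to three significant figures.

Screen on constraints: cost ≤ 32 $/kg; σ_y ≥ 196 MPa. Survivors: magnesium alloy, maraging steel.
After converting to SI:
  magnesium alloy: E = 46.49 GPa, ρ = 1764 kg/m³
  maraging steel: E = 184.0 GPa, ρ = 7904 kg/m³
  magnesium alloy: M = 2.04×10⁻³
  maraging steel: M = 0.720×10⁻³
Magnesium alloy has the largest M.

magnesium alloy, M = 2.04×10⁻³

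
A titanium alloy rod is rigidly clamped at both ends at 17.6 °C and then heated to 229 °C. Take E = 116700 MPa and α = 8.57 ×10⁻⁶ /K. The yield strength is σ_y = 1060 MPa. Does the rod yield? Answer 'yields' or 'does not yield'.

E = 116700 MPa = 116.7 GPa.
ΔT = 211.4 K. Constrained thermal stress σ = E·α·ΔT = 116.7×10³ MPa × 8.57×10⁻⁶ × 211.4 = 211 MPa (compressive).
Compare to σ_y = 1060 MPa: σ < σ_y, so it does not yield.

does not yield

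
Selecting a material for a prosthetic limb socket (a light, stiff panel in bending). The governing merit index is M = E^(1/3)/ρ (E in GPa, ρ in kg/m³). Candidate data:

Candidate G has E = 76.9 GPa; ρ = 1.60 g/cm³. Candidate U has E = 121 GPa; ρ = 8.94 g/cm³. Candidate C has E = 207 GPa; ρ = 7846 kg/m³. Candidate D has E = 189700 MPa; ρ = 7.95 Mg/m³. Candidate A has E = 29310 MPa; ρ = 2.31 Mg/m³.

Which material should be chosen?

candidate G

In SI units:
  candidate G: E = 76.90 GPa, ρ = 1600 kg/m³
  candidate U: E = 121.0 GPa, ρ = 8940 kg/m³
  candidate C: E = 207.0 GPa, ρ = 7846 kg/m³
  candidate D: E = 189.7 GPa, ρ = 7950 kg/m³
  candidate A: E = 29.31 GPa, ρ = 2310 kg/m³
  candidate G: M = 2.66×10⁻³
  candidate A: M = 1.33×10⁻³
  candidate C: M = 0.754×10⁻³
  candidate D: M = 0.723×10⁻³
  candidate U: M = 0.553×10⁻³
Candidate G ranks first.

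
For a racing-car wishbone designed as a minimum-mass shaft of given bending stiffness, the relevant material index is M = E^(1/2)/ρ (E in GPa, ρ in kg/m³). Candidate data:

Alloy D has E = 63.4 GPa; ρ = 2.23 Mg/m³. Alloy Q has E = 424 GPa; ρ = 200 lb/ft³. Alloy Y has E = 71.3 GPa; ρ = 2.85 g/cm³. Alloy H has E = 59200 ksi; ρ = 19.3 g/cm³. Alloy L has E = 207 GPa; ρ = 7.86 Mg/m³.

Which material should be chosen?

Convert each candidate to consistent units, then evaluate M:
  alloy D: E = 63.40 GPa, ρ = 2230 kg/m³
  alloy Q: E = 424.0 GPa, ρ = 3204 kg/m³
  alloy Y: E = 71.30 GPa, ρ = 2850 kg/m³
  alloy H: E = 408.2 GPa, ρ = 19300 kg/m³
  alloy L: E = 207.0 GPa, ρ = 7860 kg/m³
  alloy Q: M = 6.43×10⁻³
  alloy D: M = 3.57×10⁻³
  alloy Y: M = 2.96×10⁻³
  alloy L: M = 1.83×10⁻³
  alloy H: M = 1.05×10⁻³
Alloy Q ranks first.

alloy Q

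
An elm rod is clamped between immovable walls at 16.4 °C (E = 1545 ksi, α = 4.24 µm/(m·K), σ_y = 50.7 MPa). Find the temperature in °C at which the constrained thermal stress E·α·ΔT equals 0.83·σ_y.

948 °C

E = 1545 ksi = 10.65 GPa.
E·α·ΔT = 42.08 MPa ⇒ ΔT = 42.08 / (10.65×10³ × 4.24×10⁻⁶) = 931.7 K.
T = 16.4 + 931.7 = 948.1 °C.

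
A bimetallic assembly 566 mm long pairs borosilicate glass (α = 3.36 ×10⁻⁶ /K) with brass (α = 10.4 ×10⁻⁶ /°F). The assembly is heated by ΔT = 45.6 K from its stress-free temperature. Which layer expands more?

brass: α = 10.4×10⁻⁶/°F × 9/5 = 18.7×10⁻⁶/K.
α(borosilicate glass) = 3.36×10⁻⁶/K vs α(brass) = 18.7×10⁻⁶/K.
Higher α expands more for the same ΔT: brass.

brass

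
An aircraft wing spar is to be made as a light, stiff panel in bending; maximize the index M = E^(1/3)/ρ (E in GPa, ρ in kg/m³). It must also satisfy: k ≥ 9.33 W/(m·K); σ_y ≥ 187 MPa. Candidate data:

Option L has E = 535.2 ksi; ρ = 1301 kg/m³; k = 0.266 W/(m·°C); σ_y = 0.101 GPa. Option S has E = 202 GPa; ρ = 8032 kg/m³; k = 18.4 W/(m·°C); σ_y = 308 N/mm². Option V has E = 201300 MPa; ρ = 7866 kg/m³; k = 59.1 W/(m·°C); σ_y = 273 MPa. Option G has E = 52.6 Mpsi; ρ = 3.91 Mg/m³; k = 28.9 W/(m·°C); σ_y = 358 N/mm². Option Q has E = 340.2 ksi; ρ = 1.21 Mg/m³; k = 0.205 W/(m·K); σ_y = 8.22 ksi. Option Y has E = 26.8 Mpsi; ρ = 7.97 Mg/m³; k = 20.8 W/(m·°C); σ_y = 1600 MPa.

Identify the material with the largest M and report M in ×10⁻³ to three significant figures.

Screen on constraints: k ≥ 9.33 W/(m·K); σ_y ≥ 187 MPa. Survivors: option S, option V, option G, option Y.
In SI units:
  option S: E = 202.0 GPa, ρ = 8032 kg/m³
  option V: E = 201.3 GPa, ρ = 7866 kg/m³
  option G: E = 362.7 GPa, ρ = 3910 kg/m³
  option Y: E = 184.8 GPa, ρ = 7970 kg/m³
  option G: M = 1.82×10⁻³
  option V: M = 0.745×10⁻³
  option S: M = 0.731×10⁻³
  option Y: M = 0.715×10⁻³
Option G ranks first.

option G, M = 1.82×10⁻³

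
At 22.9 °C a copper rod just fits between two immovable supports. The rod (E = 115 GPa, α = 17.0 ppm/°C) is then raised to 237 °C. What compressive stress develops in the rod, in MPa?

ΔT = 214.1 K. Constrained thermal stress σ = E·α·ΔT = 115.0×10³ MPa × 17.0×10⁻⁶ × 214.1 = 419 MPa (compressive).

419 MPa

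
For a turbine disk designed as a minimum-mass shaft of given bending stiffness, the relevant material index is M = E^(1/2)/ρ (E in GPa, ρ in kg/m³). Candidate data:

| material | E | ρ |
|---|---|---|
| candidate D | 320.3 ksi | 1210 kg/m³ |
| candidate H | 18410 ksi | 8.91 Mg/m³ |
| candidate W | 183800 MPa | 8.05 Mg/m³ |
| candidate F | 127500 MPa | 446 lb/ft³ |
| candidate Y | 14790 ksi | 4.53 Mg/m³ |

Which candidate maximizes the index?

Normalizing units and computing the index:
  candidate D: E = 2.208 GPa, ρ = 1210 kg/m³
  candidate H: E = 126.9 GPa, ρ = 8910 kg/m³
  candidate W: E = 183.8 GPa, ρ = 8050 kg/m³
  candidate F: E = 127.5 GPa, ρ = 7144 kg/m³
  candidate Y: E = 102.0 GPa, ρ = 4530 kg/m³
  candidate Y: M = 2.23×10⁻³
  candidate W: M = 1.68×10⁻³
  candidate F: M = 1.58×10⁻³
  candidate H: M = 1.26×10⁻³
  candidate D: M = 1.23×10⁻³
Candidate Y ranks first.

candidate Y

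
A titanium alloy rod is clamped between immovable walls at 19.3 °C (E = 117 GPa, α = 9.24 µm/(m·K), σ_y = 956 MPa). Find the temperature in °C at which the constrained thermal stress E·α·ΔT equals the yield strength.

904 °C

E·α·ΔT = 956.0 MPa ⇒ ΔT = 956.0 / (117.0×10³ × 9.24×10⁻⁶) = 884.3 K.
T = 19.3 + 884.3 = 903.6 °C.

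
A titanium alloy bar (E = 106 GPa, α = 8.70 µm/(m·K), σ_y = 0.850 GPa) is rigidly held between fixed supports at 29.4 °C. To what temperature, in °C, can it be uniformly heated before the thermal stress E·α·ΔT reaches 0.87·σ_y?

831 °C

σ_y = 0.850 GPa = 850.0 MPa.
E·α·ΔT = 739.5 MPa ⇒ ΔT = 739.5 / (106.0×10³ × 8.70×10⁻⁶) = 801.9 K.
T = 29.4 + 801.9 = 831.3 °C.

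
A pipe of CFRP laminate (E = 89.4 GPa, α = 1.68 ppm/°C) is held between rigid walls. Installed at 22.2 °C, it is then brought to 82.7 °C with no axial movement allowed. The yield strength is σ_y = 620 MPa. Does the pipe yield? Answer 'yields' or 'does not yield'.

does not yield

ΔT = 60.50 K. Constrained thermal stress σ = E·α·ΔT = 89.40×10³ MPa × 1.68×10⁻⁶ × 60.50 = 9.09 MPa (compressive).
Compare to σ_y = 620 MPa: σ < σ_y, so it does not yield.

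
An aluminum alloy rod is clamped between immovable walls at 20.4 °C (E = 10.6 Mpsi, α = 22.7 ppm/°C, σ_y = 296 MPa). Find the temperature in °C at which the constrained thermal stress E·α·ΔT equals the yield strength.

199 °C

E = 10.6 Mpsi = 73.08 GPa.
E·α·ΔT = 296.0 MPa ⇒ ΔT = 296.0 / (73.08×10³ × 22.7×10⁻⁶) = 178.4 K.
T = 20.4 + 178.4 = 198.8 °C.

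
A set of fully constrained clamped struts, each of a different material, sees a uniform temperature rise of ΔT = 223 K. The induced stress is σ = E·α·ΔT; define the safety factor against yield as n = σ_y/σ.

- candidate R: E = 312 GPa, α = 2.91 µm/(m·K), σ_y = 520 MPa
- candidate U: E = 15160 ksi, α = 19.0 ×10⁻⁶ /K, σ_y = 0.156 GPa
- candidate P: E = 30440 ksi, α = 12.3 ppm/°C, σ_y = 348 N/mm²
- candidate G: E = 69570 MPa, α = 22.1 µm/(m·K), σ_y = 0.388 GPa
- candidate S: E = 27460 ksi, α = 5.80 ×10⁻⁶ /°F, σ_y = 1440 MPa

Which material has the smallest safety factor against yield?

Per material, after unit conversion:
  candidate R: E = 312.0, α = 2.91, σ_y = 520.0 → σ = 202 MPa, n = 2.57
  candidate U: E = 104.5, α = 19.0, σ_y = 156.0 → σ = 443 MPa, n = 0.352
  candidate P: E = 209.9, α = 12.3, σ_y = 348.0 → σ = 576 MPa, n = 0.605
  candidate G: E = 69.57, α = 22.1, σ_y = 388.0 → σ = 343 MPa, n = 1.13
  candidate S: E = 189.3, α = 10.4, σ_y = 1440 → σ = 441 MPa, n = 3.27
The minimum is candidate U at n = 0.352.

candidate U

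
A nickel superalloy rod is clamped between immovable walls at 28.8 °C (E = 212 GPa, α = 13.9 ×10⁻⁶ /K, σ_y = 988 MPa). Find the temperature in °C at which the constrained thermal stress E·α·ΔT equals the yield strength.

E·α·ΔT = 988.0 MPa ⇒ ΔT = 988.0 / (212.0×10³ × 13.9×10⁻⁶) = 335.3 K.
T = 28.8 + 335.3 = 364.1 °C.

364 °C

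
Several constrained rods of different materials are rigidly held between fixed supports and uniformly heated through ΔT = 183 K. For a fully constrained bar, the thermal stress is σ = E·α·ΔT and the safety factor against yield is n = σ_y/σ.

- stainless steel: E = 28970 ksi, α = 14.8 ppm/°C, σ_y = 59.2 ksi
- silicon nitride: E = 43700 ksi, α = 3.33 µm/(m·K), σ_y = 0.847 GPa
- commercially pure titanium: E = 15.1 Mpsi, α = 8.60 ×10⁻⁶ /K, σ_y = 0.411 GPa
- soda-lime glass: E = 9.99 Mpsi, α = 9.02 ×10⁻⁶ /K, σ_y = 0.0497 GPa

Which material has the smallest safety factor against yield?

In consistent units (E in GPa, α in ×10⁻⁶/K, σ_y in MPa):
  stainless steel: E = 199.7, α = 14.8, σ_y = 408.2 → σ = 541 MPa, n = 0.755
  silicon nitride: E = 301.3, α = 3.33, σ_y = 847.0 → σ = 184 MPa, n = 4.61
  commercially pure titanium: E = 104.1, α = 8.60, σ_y = 411.0 → σ = 164 MPa, n = 2.51
  soda-lime glass: E = 68.88, α = 9.02, σ_y = 49.70 → σ = 114 MPa, n = 0.437
Smallest n: soda-lime glass with n = 0.437.

soda-lime glass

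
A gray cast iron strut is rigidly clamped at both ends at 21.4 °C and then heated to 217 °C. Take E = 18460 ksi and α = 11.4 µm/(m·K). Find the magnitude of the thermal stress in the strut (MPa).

E = 18460 ksi = 127.3 GPa.
ΔT = 195.6 K. Constrained thermal stress σ = E·α·ΔT = 127.3×10³ MPa × 11.4×10⁻⁶ × 195.6 = 284 MPa (compressive).

284 MPa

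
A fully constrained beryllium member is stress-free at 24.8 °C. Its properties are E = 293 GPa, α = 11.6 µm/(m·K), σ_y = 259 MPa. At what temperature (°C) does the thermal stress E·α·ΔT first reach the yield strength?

101 °C

E·α·ΔT = 259.0 MPa ⇒ ΔT = 259.0 / (293.0×10³ × 11.6×10⁻⁶) = 76.20 K.
T = 24.8 + 76.20 = 101.0 °C.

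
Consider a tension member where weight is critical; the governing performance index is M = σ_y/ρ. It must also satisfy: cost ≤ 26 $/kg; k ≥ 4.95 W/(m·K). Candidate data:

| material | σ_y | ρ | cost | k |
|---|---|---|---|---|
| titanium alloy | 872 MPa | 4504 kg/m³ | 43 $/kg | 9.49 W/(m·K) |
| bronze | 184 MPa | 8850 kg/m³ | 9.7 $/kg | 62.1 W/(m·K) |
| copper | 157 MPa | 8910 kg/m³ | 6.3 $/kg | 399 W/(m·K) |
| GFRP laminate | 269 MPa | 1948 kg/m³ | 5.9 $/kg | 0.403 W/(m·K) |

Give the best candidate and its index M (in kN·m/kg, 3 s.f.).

bronze, M = 20.8 kN·m/kg

Screen on constraints: cost ≤ 26 $/kg; k ≥ 4.95 W/(m·K). Survivors: bronze, copper.
Evaluate M for each candidate:
  bronze: M = 20.8 kN·m/kg
  copper: M = 17.6 kN·m/kg
The maximum is for bronze.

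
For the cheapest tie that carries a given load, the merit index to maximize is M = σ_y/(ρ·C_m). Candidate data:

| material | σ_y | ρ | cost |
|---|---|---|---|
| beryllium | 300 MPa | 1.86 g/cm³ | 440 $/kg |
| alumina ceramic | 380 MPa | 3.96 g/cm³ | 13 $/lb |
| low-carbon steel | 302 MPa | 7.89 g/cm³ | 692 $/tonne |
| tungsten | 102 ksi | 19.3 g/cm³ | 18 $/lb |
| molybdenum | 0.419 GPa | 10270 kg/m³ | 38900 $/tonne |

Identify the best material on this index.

low-carbon steel

In SI units:
  beryllium: σ_y = 300.0 MPa, ρ = 1860 kg/m³, cost = 440.0 $/kg
  alumina ceramic: σ_y = 380.0 MPa, ρ = 3960 kg/m³, cost = 28.66 $/kg
  low-carbon steel: σ_y = 302.0 MPa, ρ = 7890 kg/m³, cost = 0.6920 $/kg
  tungsten: σ_y = 703.3 MPa, ρ = 19300 kg/m³, cost = 39.68 $/kg
  molybdenum: σ_y = 419.0 MPa, ρ = 10270 kg/m³, cost = 38.90 $/kg
  low-carbon steel: M = 55.3 kN·m per $
  alumina ceramic: M = 3.35 kN·m per $
  molybdenum: M = 1.05 kN·m per $
  tungsten: M = 0.918 kN·m per $
  beryllium: M = 0.367 kN·m per $
The maximum is for low-carbon steel.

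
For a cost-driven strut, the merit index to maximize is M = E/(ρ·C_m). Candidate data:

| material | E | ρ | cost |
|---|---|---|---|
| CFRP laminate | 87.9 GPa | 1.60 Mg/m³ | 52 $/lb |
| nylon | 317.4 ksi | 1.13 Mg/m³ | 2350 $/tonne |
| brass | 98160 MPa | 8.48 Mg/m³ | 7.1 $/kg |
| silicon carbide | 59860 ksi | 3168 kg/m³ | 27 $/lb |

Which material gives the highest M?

In SI units:
  CFRP laminate: E = 87.90 GPa, ρ = 1600 kg/m³, cost = 114.6 $/kg
  nylon: E = 2.188 GPa, ρ = 1130 kg/m³, cost = 2.350 $/kg
  brass: E = 98.16 GPa, ρ = 8480 kg/m³, cost = 7.100 $/kg
  silicon carbide: E = 412.7 GPa, ρ = 3168 kg/m³, cost = 59.52 $/kg
  silicon carbide: M = 2.19 MN·m per $
  brass: M = 1.63 MN·m per $
  nylon: M = 0.824 MN·m per $
  CFRP laminate: M = 0.479 MN·m per $
The maximum is for silicon carbide.

silicon carbide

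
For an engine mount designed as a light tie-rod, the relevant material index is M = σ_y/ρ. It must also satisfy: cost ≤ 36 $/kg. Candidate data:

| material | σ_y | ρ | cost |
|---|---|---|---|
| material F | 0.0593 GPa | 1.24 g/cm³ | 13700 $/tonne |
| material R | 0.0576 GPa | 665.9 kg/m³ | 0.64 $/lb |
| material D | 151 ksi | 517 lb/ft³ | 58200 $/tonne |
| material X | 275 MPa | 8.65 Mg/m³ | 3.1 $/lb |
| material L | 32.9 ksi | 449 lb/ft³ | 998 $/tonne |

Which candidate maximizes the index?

material R

Screen on constraints: cost ≤ 36 $/kg. Survivors: material F, material R, material X, material L.
Convert each candidate to consistent units, then evaluate M:
  material F: σ_y = 59.30 MPa, ρ = 1240 kg/m³
  material R: σ_y = 57.60 MPa, ρ = 665.9 kg/m³
  material X: σ_y = 275.0 MPa, ρ = 8650 kg/m³
  material L: σ_y = 226.8 MPa, ρ = 7192 kg/m³
  material R: M = 86.5 kN·m/kg
  material F: M = 47.8 kN·m/kg
  material X: M = 31.8 kN·m/kg
  material L: M = 31.5 kN·m/kg
Material R ranks first.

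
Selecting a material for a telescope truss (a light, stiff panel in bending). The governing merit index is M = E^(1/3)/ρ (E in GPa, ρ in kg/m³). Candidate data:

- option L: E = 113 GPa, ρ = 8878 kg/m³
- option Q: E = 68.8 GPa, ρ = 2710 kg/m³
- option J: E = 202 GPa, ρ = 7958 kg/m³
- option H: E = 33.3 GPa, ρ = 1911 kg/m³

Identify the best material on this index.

option H

Computing M directly (units already consistent):
  option H: M = 1.68×10⁻³
  option Q: M = 1.51×10⁻³
  option J: M = 0.737×10⁻³
  option L: M = 0.545×10⁻³
The maximum is for option H.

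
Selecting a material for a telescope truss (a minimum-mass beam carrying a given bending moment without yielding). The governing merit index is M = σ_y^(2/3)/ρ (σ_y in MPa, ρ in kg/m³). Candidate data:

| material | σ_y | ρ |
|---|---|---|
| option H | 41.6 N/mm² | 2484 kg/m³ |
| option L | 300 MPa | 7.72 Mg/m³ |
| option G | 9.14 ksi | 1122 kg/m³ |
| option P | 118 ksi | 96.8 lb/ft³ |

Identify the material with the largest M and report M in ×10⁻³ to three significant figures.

option P, M = 56.2×10⁻³

In SI units:
  option H: σ_y = 41.60 MPa, ρ = 2484 kg/m³
  option L: σ_y = 300.0 MPa, ρ = 7720 kg/m³
  option G: σ_y = 63.02 MPa, ρ = 1122 kg/m³
  option P: σ_y = 813.6 MPa, ρ = 1551 kg/m³
  option P: M = 56.2×10⁻³
  option G: M = 14.1×10⁻³
  option L: M = 5.80×10⁻³
  option H: M = 4.83×10⁻³
Option P has the largest M.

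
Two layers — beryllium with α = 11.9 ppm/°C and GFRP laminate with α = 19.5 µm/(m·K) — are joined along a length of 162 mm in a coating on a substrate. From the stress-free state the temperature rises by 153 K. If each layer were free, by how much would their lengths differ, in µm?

188 µm

Δα = |11.9 − 19.5|×10⁻⁶/K = 7.60×10⁻⁶/K.
ΔL_mismatch = Δα·L·ΔT = 7.60×10⁻⁶ × 162.0 mm × 153.0 K = 188 µm.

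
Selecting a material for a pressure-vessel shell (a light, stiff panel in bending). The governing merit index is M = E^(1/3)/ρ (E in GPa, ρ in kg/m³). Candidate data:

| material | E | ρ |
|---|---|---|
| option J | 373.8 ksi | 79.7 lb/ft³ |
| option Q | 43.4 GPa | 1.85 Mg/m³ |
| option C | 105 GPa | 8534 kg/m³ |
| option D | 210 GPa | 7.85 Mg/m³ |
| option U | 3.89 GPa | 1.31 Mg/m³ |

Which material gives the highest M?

In SI units:
  option J: E = 2.577 GPa, ρ = 1277 kg/m³
  option Q: E = 43.40 GPa, ρ = 1850 kg/m³
  option C: E = 105.0 GPa, ρ = 8534 kg/m³
  option D: E = 210.0 GPa, ρ = 7850 kg/m³
  option U: E = 3.890 GPa, ρ = 1310 kg/m³
  option Q: M = 1.90×10⁻³
  option U: M = 1.20×10⁻³
  option J: M = 1.07×10⁻³
  option D: M = 0.757×10⁻³
  option C: M = 0.553×10⁻³
Option Q has the largest M.

option Q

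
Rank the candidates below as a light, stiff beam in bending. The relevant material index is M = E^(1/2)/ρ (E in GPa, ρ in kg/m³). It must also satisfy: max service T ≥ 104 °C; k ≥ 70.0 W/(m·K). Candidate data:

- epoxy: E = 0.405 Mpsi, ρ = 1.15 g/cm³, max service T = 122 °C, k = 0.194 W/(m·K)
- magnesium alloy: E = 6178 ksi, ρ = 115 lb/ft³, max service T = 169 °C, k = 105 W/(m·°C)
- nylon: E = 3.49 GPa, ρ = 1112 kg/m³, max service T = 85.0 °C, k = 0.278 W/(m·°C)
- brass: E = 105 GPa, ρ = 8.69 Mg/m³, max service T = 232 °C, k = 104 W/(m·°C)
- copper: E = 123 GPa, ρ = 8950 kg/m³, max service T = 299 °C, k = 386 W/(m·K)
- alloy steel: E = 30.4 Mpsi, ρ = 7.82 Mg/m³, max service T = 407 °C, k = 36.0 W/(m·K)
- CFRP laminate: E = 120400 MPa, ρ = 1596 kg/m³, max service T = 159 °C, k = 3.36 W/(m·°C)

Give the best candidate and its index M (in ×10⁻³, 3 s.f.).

Screen on constraints: max service T ≥ 104 °C; k ≥ 70.0 W/(m·K). Survivors: magnesium alloy, brass, copper.
In SI units:
  magnesium alloy: E = 42.60 GPa, ρ = 1842 kg/m³
  brass: E = 105.0 GPa, ρ = 8690 kg/m³
  copper: E = 123.0 GPa, ρ = 8950 kg/m³
  magnesium alloy: M = 3.54×10⁻³
  copper: M = 1.24×10⁻³
  brass: M = 1.18×10⁻³
Highest index: magnesium alloy.

magnesium alloy, M = 3.54×10⁻³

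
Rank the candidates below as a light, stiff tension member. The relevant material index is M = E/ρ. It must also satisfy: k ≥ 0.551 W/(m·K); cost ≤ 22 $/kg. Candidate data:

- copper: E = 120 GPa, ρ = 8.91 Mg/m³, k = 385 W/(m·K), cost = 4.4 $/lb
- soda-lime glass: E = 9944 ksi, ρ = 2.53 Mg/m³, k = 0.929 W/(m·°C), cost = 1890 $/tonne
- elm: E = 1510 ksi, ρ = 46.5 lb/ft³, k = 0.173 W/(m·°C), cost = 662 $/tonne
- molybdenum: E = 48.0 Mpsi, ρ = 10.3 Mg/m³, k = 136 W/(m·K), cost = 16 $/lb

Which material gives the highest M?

soda-lime glass

Screen on constraints: k ≥ 0.551 W/(m·K); cost ≤ 22 $/kg. Survivors: copper, soda-lime glass.
In SI units:
  copper: E = 120.0 GPa, ρ = 8910 kg/m³
  soda-lime glass: E = 68.56 GPa, ρ = 2530 kg/m³
  soda-lime glass: M = 27.1 MN·m/kg
  copper: M = 13.5 MN·m/kg
Soda-lime glass has the largest M.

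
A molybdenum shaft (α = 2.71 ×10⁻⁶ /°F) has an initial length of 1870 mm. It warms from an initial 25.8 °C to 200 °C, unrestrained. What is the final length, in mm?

1871.6 mm

Convert α: 2.71×10⁻⁶/°F × (9/5) = 4.88×10⁻⁶/K.
ΔT = 200 − 25.8 = 174.2 K.
ΔL = α·L₀·ΔT = 4.88×10⁻⁶ × 1870 mm × 174.2 K = 1.59 mm.
L = L₀ + ΔL = 1870 + 1.59 = 1871.6 mm.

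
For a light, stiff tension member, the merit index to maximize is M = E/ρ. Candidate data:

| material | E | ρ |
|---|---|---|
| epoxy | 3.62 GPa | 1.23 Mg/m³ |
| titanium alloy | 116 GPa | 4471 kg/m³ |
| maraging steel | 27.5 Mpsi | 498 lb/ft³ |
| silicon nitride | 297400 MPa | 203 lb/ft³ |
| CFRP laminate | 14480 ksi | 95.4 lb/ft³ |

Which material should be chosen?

Putting every candidate on a common basis:
  epoxy: E = 3.620 GPa, ρ = 1230 kg/m³
  titanium alloy: E = 116.0 GPa, ρ = 4471 kg/m³
  maraging steel: E = 189.6 GPa, ρ = 7977 kg/m³
  silicon nitride: E = 297.4 GPa, ρ = 3252 kg/m³
  CFRP laminate: E = 99.84 GPa, ρ = 1528 kg/m³
  silicon nitride: M = 91.5 MN·m/kg
  CFRP laminate: M = 65.3 MN·m/kg
  titanium alloy: M = 25.9 MN·m/kg
  maraging steel: M = 23.8 MN·m/kg
  epoxy: M = 2.94 MN·m/kg
Highest index: silicon nitride.

silicon nitride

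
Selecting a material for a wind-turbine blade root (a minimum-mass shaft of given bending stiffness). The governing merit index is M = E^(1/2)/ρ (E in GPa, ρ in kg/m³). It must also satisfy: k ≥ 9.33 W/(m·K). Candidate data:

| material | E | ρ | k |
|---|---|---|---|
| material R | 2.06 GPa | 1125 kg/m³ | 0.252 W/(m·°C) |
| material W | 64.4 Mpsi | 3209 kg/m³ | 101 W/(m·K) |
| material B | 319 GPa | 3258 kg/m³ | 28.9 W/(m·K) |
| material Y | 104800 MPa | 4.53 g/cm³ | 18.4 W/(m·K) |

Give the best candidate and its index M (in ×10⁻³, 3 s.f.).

material W, M = 6.57×10⁻³

Screen on constraints: k ≥ 9.33 W/(m·K). Survivors: material W, material B, material Y.
Convert each candidate to consistent units, then evaluate M:
  material W: E = 444.0 GPa, ρ = 3209 kg/m³
  material B: E = 319.0 GPa, ρ = 3258 kg/m³
  material Y: E = 104.8 GPa, ρ = 4530 kg/m³
  material W: M = 6.57×10⁻³
  material B: M = 5.48×10⁻³
  material Y: M = 2.26×10⁻³
Material W has the largest M.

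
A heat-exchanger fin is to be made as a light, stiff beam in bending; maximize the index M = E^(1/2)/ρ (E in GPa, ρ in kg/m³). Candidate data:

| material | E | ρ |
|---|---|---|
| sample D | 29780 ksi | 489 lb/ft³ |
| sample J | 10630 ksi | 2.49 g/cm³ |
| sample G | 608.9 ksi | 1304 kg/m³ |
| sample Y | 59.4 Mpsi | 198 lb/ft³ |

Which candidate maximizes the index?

sample Y

In SI units:
  sample D: E = 205.3 GPa, ρ = 7833 kg/m³
  sample J: E = 73.29 GPa, ρ = 2490 kg/m³
  sample G: E = 4.198 GPa, ρ = 1304 kg/m³
  sample Y: E = 409.5 GPa, ρ = 3172 kg/m³
  sample Y: M = 6.38×10⁻³
  sample J: M = 3.44×10⁻³
  sample D: M = 1.83×10⁻³
  sample G: M = 1.57×10⁻³
Highest index: sample Y.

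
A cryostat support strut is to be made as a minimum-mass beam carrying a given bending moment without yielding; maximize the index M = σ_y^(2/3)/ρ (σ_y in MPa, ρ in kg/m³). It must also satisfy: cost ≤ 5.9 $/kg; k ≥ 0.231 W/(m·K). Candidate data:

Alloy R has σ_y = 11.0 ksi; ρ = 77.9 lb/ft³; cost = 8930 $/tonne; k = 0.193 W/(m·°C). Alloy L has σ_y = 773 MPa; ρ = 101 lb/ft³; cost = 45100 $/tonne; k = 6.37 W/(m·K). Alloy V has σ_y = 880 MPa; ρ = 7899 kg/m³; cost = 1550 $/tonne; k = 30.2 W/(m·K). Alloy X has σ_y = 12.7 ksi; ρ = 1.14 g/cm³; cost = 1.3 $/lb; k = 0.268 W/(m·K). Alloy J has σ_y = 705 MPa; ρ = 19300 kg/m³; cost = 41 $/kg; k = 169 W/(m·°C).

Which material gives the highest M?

alloy X

Screen on constraints: cost ≤ 5.9 $/kg; k ≥ 0.231 W/(m·K). Survivors: alloy V, alloy X.
Putting every candidate on a common basis:
  alloy V: σ_y = 880.0 MPa, ρ = 7899 kg/m³
  alloy X: σ_y = 87.56 MPa, ρ = 1140 kg/m³
  alloy X: M = 17.3×10⁻³
  alloy V: M = 11.6×10⁻³
Alloy X ranks first.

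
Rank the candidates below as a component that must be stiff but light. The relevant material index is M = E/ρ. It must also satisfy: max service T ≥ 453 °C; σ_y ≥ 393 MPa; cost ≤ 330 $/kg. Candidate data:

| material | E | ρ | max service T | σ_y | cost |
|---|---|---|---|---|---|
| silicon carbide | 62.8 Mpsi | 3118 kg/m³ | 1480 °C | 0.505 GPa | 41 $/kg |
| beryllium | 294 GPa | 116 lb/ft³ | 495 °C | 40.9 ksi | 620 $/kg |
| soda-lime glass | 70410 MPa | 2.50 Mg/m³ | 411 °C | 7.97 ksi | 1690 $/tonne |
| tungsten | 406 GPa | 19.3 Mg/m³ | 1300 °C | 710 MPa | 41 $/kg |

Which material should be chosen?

silicon carbide

Screen on constraints: max service T ≥ 453 °C; σ_y ≥ 393 MPa; cost ≤ 330 $/kg. Survivors: silicon carbide, tungsten.
Putting every candidate on a common basis:
  silicon carbide: E = 433.0 GPa, ρ = 3118 kg/m³
  tungsten: E = 406.0 GPa, ρ = 19300 kg/m³
  silicon carbide: M = 139 MN·m/kg
  tungsten: M = 21.0 MN·m/kg
Silicon carbide has the largest M.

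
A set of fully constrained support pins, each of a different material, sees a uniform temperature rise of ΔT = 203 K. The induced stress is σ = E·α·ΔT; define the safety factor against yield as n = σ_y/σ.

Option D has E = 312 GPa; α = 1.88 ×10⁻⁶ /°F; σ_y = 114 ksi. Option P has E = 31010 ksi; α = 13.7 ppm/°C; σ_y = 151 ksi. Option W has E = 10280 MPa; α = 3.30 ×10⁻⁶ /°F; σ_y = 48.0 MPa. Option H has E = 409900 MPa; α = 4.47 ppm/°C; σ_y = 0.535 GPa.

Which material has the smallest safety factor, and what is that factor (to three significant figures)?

With everything in SI (GPa, ×10⁻⁶/K, MPa):
  option D: E = 312.0, α = 3.38, σ_y = 786.0 → σ = 214 MPa, n = 3.67
  option P: E = 213.8, α = 13.7, σ_y = 1041 → σ = 595 MPa, n = 1.75
  option W: E = 10.28, α = 5.94, σ_y = 48.00 → σ = 12.4 MPa, n = 3.87
  option H: E = 409.9, α = 4.47, σ_y = 535.0 → σ = 372 MPa, n = 1.44
Smallest n: option H with n = 1.44.

option H, n = 1.44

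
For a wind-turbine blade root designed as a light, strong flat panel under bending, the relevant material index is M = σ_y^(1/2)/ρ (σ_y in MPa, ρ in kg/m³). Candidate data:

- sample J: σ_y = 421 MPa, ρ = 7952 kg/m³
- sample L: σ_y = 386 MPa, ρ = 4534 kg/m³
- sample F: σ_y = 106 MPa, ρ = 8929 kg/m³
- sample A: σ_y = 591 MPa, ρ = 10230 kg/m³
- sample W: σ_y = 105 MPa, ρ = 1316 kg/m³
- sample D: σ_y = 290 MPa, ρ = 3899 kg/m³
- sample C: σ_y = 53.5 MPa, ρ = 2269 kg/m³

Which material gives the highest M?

Evaluate M for each candidate:
  sample W: M = 7.79×10⁻³
  sample D: M = 4.37×10⁻³
  sample L: M = 4.33×10⁻³
  sample C: M = 3.22×10⁻³
  sample J: M = 2.58×10⁻³
  sample A: M = 2.38×10⁻³
  sample F: M = 1.15×10⁻³
The maximum is for sample W.

sample W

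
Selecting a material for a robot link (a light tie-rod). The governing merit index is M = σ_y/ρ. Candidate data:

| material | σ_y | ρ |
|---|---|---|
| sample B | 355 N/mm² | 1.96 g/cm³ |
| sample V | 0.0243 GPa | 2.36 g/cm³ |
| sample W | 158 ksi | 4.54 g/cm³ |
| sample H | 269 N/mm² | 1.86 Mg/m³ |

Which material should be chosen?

Convert each candidate to consistent units, then evaluate M:
  sample B: σ_y = 355.0 MPa, ρ = 1960 kg/m³
  sample V: σ_y = 24.30 MPa, ρ = 2360 kg/m³
  sample W: σ_y = 1089 MPa, ρ = 4540 kg/m³
  sample H: σ_y = 269.0 MPa, ρ = 1860 kg/m³
  sample W: M = 240 kN·m/kg
  sample B: M = 181 kN·m/kg
  sample H: M = 145 kN·m/kg
  sample V: M = 10.3 kN·m/kg
Sample W ranks first.

sample W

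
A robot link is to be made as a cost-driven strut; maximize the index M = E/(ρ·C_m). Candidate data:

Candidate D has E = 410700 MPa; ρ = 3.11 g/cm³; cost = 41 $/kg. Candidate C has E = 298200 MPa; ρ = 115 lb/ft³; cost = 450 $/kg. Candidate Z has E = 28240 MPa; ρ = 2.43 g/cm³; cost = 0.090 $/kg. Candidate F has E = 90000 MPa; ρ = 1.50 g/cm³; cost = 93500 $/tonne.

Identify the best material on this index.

Convert each candidate to consistent units, then evaluate M:
  candidate D: E = 410.7 GPa, ρ = 3110 kg/m³, cost = 41.00 $/kg
  candidate C: E = 298.2 GPa, ρ = 1842 kg/m³, cost = 450.0 $/kg
  candidate Z: E = 28.24 GPa, ρ = 2430 kg/m³, cost = 0.09000 $/kg
  candidate F: E = 90.00 GPa, ρ = 1500 kg/m³, cost = 93.50 $/kg
  candidate Z: M = 129 MN·m per $
  candidate D: M = 3.22 MN·m per $
  candidate F: M = 0.642 MN·m per $
  candidate C: M = 0.360 MN·m per $
Candidate Z ranks first.

candidate Z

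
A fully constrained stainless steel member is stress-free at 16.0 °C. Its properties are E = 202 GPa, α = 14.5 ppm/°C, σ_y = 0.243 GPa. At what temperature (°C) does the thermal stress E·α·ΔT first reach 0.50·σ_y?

57.5 °C

σ_y = 0.243 GPa = 243.0 MPa.
E·α·ΔT = 121.5 MPa ⇒ ΔT = 121.5 / (202.0×10³ × 14.5×10⁻⁶) = 41.48 K.
T = 16.0 + 41.48 = 57.48 °C.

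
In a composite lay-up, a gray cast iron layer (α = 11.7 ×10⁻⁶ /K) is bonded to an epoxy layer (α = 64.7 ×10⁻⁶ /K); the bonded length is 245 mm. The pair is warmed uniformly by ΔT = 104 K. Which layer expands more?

epoxy

α(gray cast iron) = 11.7×10⁻⁶/K vs α(epoxy) = 64.7×10⁻⁶/K.
Higher α expands more for the same ΔT: epoxy.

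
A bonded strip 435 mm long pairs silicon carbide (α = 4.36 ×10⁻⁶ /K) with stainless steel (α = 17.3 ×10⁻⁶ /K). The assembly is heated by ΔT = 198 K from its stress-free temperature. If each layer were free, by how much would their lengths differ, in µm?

1110 µm

Δα = |4.36 − 17.3|×10⁻⁶/K = 12.9×10⁻⁶/K.
ΔL_mismatch = Δα·L·ΔT = 12.9×10⁻⁶ × 435.0 mm × 198.0 K = 1110 µm.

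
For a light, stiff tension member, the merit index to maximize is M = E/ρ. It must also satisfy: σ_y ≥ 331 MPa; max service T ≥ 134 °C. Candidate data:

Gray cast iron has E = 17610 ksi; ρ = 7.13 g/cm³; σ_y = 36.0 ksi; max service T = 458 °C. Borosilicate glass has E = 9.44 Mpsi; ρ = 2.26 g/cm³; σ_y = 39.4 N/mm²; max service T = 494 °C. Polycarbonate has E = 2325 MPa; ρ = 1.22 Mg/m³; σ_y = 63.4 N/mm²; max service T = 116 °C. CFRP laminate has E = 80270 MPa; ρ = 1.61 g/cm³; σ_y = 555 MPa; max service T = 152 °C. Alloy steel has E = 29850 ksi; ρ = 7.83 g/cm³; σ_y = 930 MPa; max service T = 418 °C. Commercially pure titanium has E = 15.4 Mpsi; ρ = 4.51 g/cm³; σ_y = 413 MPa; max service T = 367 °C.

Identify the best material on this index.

CFRP laminate

Screen on constraints: σ_y ≥ 331 MPa; max service T ≥ 134 °C. Survivors: CFRP laminate, alloy steel, commercially pure titanium.
After converting to SI:
  CFRP laminate: E = 80.27 GPa, ρ = 1610 kg/m³
  alloy steel: E = 205.8 GPa, ρ = 7830 kg/m³
  commercially pure titanium: E = 106.2 GPa, ρ = 4510 kg/m³
  CFRP laminate: M = 49.9 MN·m/kg
  alloy steel: M = 26.3 MN·m/kg
  commercially pure titanium: M = 23.5 MN·m/kg
CFRP laminate ranks first.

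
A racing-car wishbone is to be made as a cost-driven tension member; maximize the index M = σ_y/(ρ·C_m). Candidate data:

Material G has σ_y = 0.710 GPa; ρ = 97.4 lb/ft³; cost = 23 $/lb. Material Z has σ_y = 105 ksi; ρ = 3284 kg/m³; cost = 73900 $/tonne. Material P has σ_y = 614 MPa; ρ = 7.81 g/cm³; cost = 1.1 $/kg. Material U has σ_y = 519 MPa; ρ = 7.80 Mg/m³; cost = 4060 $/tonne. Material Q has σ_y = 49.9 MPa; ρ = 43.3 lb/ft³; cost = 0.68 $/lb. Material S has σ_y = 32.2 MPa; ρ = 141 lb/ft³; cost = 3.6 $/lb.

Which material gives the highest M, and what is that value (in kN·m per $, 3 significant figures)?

After converting to SI:
  material G: σ_y = 710.0 MPa, ρ = 1560 kg/m³, cost = 50.71 $/kg
  material Z: σ_y = 723.9 MPa, ρ = 3284 kg/m³, cost = 73.90 $/kg
  material P: σ_y = 614.0 MPa, ρ = 7810 kg/m³, cost = 1.100 $/kg
  material U: σ_y = 519.0 MPa, ρ = 7800 kg/m³, cost = 4.060 $/kg
  material Q: σ_y = 49.90 MPa, ρ = 693.6 kg/m³, cost = 1.499 $/kg
  material S: σ_y = 32.20 MPa, ρ = 2259 kg/m³, cost = 7.937 $/kg
  material P: M = 71.5 kN·m per $
  material Q: M = 48.0 kN·m per $
  material U: M = 16.4 kN·m per $
  material G: M = 8.97 kN·m per $
  material Z: M = 2.98 kN·m per $
  material S: M = 1.80 kN·m per $
The maximum is for material P.

material P, M = 71.5 kN·m per $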